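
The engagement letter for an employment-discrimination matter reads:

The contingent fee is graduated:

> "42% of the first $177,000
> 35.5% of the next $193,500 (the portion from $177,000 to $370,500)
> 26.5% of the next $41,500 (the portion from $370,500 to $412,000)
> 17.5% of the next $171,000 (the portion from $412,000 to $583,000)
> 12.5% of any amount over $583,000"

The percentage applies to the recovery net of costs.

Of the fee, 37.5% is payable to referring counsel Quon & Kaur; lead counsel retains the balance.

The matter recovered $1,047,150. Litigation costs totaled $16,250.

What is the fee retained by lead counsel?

$149,964.06

Fee base (net of costs): $1,047,150 − $16,250 = $1,030,900
First $177,000 at 42% = $74,340.00
Next $193,500 at 35.5% = $68,692.50
Next $41,500 at 26.5% = $10,997.50
Next $171,000 at 17.5% = $29,925.00
Remaining $447,900 at 12.5% = $55,987.50
Fee: $74,340.00 + $68,692.50 + $10,997.50 + $29,925.00 + $55,987.50 = $239,942.50
Referral share: 37.5% of $239,942.50 = $89,978.44; lead counsel retains $239,942.50 − $89,978.44 = $149,964.06.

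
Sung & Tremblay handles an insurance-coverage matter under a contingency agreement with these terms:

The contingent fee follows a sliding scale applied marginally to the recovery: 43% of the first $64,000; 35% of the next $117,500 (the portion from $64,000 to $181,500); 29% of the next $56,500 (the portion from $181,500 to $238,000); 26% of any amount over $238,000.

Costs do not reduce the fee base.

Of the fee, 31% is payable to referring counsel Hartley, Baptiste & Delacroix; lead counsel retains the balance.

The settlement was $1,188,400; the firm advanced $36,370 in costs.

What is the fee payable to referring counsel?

$102,961.54

Fee base is the gross recovery, $1,188,400; costs are reimbursed separately.
First $64,000 at 43% = $27,520.00
Next $117,500 at 35% = $41,125.00
Next $56,500 at 29% = $16,385.00
Remaining $950,400 at 26% = $247,104.00
Fee: $27,520.00 + $41,125.00 + $16,385.00 + $247,104.00 = $332,134.00
Referral share: 31% of $332,134.00 = $102,961.54; lead counsel retains $332,134.00 − $102,961.54 = $229,172.46.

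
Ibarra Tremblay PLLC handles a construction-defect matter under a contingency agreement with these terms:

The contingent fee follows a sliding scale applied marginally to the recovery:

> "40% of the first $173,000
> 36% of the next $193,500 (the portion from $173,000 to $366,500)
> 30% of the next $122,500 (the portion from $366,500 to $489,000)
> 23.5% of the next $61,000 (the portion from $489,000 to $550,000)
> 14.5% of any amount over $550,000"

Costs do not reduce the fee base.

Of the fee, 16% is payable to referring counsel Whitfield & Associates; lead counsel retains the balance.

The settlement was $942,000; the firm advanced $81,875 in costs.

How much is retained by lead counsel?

$207,299.40

Fee base is the gross recovery, $942,000; costs are reimbursed separately.
First $173,000 at 40% = $69,200.00
Next $193,500 at 36% = $69,660.00
Next $122,500 at 30% = $36,750.00
Next $61,000 at 23.5% = $14,335.00
Remaining $392,000 at 14.5% = $56,840.00
Fee: $69,200.00 + $69,660.00 + $36,750.00 + $14,335.00 + $56,840.00 = $246,785.00
Referral share: 16% of $246,785.00 = $39,485.60; lead counsel retains $246,785.00 − $39,485.60 = $207,299.40.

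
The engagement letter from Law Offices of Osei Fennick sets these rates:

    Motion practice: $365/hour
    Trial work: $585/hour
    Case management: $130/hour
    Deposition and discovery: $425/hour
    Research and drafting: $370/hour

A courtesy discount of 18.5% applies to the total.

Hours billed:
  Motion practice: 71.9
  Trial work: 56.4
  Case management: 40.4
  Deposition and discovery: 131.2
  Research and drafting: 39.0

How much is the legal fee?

$109,763.79

Motion practice: 71.9 × $365 = $26,243.50
Trial work: 56.4 × $585 = $32,994.00
Case management: 40.4 × $130 = $5,252.00
Deposition and discovery: 131.2 × $425 = $55,760.00
Research and drafting: 39.0 × $370 = $14,430.00
Subtotal: $134,679.50
Less 18.5% discount: −$24,915.71
Total: $134,679.50 − $24,915.71 = $109,763.79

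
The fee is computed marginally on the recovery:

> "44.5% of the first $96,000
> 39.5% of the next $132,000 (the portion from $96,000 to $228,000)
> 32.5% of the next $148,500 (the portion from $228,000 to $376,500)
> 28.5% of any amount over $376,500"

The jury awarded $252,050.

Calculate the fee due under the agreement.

$102,676.25

First $96,000 at 44.5% = $42,720.00
Next $132,000 at 39.5% = $52,140.00
Remaining $24,050 at 32.5% = $7,816.25
Fee: $42,720.00 + $52,140.00 + $7,816.25 = $102,676.25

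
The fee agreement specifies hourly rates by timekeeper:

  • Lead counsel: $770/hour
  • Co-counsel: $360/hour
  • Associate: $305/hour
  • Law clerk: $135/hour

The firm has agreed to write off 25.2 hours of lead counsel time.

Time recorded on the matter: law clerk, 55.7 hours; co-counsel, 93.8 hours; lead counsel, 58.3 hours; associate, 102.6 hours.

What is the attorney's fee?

$98,067.50

Lead counsel: 58.3 × $770 = $44,891.00
Co-counsel: 93.8 × $360 = $33,768.00
Associate: 102.6 × $305 = $31,293.00
Law clerk: 55.7 × $135 = $7,519.50
Subtotal: $117,471.50
Write-off: 25.2 × $770 = $19,404.00
Total: $117,471.50 − $19,404.00 = $98,067.50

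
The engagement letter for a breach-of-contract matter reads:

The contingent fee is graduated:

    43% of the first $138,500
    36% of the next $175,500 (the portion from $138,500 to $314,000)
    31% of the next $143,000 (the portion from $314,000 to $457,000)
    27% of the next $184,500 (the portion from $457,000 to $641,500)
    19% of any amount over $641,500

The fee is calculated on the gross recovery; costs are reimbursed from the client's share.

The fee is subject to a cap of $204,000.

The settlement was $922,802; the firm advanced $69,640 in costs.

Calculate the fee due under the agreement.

$204,000.00

Fee base is the gross recovery, $922,802; costs are reimbursed separately.
First $138,500 at 43% = $59,555.00
Next $175,500 at 36% = $63,180.00
Next $143,000 at 31% = $44,330.00
Next $184,500 at 27% = $49,815.00
Remaining $281,302 at 19% = $53,447.38
Fee: $59,555.00 + $63,180.00 + $44,330.00 + $49,815.00 + $53,447.38 = $270,327.38
$270,327.38 exceeds the $204,000 cap, so the fee is capped at $204,000.00.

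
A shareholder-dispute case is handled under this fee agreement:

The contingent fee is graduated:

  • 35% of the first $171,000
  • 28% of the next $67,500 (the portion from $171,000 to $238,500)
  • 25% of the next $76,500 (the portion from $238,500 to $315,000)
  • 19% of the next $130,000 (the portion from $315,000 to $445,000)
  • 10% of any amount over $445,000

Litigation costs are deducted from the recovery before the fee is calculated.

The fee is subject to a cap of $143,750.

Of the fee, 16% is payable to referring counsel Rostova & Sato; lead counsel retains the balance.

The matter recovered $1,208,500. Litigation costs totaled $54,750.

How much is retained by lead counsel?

$120,750.00

Fee base (net of costs): $1,208,500 − $54,750 = $1,153,750
First $171,000 at 35% = $59,850.00
Next $67,500 at 28% = $18,900.00
Next $76,500 at 25% = $19,125.00
Next $130,000 at 19% = $24,700.00
Remaining $708,750 at 10% = $70,875.00
Fee: $59,850.00 + $18,900.00 + $19,125.00 + $24,700.00 + $70,875.00 = $193,450.00
$193,450.00 exceeds the $143,750 cap, so the fee is capped at $143,750.00.
Referral share: 16% of $143,750.00 = $23,000.00; lead counsel retains $143,750.00 − $23,000.00 = $120,750.00.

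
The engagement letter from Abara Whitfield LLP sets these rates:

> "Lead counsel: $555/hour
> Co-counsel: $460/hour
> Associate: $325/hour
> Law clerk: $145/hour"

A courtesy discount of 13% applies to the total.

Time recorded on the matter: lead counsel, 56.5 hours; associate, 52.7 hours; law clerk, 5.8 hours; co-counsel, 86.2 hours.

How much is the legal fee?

Lead counsel: 56.5 × $555 = $31,357.50
Co-counsel: 86.2 × $460 = $39,652.00
Associate: 52.7 × $325 = $17,127.50
Law clerk: 5.8 × $145 = $841.00
Subtotal: $88,978.00
Less 13% discount: −$11,567.14
Total: $88,978.00 − $11,567.14 = $77,410.86

$77,410.86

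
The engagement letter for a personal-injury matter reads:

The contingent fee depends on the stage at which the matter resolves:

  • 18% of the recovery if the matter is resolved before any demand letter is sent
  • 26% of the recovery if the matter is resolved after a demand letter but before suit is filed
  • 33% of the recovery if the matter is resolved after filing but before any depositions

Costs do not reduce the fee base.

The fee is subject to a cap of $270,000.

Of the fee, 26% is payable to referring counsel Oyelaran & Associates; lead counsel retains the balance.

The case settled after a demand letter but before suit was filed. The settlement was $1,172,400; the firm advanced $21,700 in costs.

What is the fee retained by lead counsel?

$199,800.00

Fee base is the gross recovery, $1,172,400; costs are reimbursed separately.
The matter settled after a demand letter but before suit was filed, so the 26% rate applies.
$1,172,400 × 26% = $304,824.00
$304,824.00 exceeds the $270,000 cap, so the fee is capped at $270,000.00.
Referral share: 26% of $270,000.00 = $70,200.00; lead counsel retains $270,000.00 − $70,200.00 = $199,800.00.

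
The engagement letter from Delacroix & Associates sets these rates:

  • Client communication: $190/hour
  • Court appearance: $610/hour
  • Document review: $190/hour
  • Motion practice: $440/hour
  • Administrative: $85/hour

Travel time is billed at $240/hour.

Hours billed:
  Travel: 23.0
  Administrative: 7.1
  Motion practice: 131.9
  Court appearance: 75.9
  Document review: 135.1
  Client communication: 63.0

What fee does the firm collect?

Client communication: 63.0 × $190 = $11,970.00
Court appearance: 75.9 × $610 = $46,299.00
Document review: 135.1 × $190 = $25,669.00
Motion practice: 131.9 × $440 = $58,036.00
Administrative: 7.1 × $85 = $603.50
Subtotal: $11,970.00 + $46,299.00 + $25,669.00 + $58,036.00 + $603.50 = $142,577.50
Travel: 23.0 × $240 = $5,520.00
Total: $142,577.50 + $5,520.00 = $148,097.50

$148,097.50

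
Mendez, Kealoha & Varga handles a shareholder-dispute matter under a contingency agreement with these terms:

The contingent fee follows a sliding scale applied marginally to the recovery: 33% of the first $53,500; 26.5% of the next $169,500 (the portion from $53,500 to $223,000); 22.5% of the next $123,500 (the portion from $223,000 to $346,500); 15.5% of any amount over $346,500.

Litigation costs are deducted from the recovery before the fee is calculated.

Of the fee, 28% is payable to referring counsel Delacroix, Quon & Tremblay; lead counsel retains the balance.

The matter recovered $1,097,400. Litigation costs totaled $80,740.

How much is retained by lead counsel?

Fee base (net of costs): $1,097,400 − $80,740 = $1,016,660
First $53,500 at 33% = $17,655.00
Next $169,500 at 26.5% = $44,917.50
Next $123,500 at 22.5% = $27,787.50
Remaining $670,160 at 15.5% = $103,874.80
Fee: $17,655.00 + $44,917.50 + $27,787.50 + $103,874.80 = $194,234.80
Referral share: 28% of $194,234.80 = $54,385.74; lead counsel retains $194,234.80 − $54,385.74 = $139,849.06.

$139,849.06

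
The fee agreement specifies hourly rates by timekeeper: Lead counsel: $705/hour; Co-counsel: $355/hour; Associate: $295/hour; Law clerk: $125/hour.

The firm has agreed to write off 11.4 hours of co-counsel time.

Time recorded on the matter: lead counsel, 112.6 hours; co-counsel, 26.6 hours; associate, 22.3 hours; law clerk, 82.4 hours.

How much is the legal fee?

Lead counsel: 112.6 × $705 = $79,383.00
Co-counsel: 26.6 × $355 = $9,443.00
Associate: 22.3 × $295 = $6,578.50
Law clerk: 82.4 × $125 = $10,300.00
Subtotal: $105,704.50
Write-off: 11.4 × $355 = $4,047.00
Total: $105,704.50 − $4,047.00 = $101,657.50

$101,657.50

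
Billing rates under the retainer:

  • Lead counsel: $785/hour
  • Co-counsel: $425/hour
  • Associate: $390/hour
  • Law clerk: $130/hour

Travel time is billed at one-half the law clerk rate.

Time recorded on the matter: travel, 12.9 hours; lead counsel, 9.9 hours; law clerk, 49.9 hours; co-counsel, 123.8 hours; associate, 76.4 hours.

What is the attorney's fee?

Lead counsel: 9.9 × $785 = $7,771.50
Co-counsel: 123.8 × $425 = $52,615.00
Associate: 76.4 × $390 = $29,796.00
Law clerk: 49.9 × $130 = $6,487.00
Subtotal: $7,771.50 + $52,615.00 + $29,796.00 + $6,487.00 = $96,669.50
Travel: 12.9 × ($130 ÷ 2) = 12.9 × $65.00 = $838.50
Total: $96,669.50 + $838.50 = $97,508.00

$97,508.00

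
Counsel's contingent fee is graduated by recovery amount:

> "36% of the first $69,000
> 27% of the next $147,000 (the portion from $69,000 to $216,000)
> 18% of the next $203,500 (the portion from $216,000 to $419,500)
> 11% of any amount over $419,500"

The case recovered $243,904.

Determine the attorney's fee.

$69,552.72

First $69,000 at 36% = $24,840.00
Next $147,000 at 27% = $39,690.00
Remaining $27,904 at 18% = $5,022.72
Fee: $24,840.00 + $39,690.00 + $5,022.72 = $69,552.72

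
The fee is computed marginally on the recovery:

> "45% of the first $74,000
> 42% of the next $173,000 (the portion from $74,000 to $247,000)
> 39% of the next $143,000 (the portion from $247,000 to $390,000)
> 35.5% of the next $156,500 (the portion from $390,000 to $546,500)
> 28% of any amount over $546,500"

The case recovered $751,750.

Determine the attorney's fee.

First $74,000 at 45% = $33,300.00
Next $173,000 at 42% = $72,660.00
Next $143,000 at 39% = $55,770.00
Next $156,500 at 35.5% = $55,557.50
Remaining $205,250 at 28% = $57,470.00
Fee: $33,300.00 + $72,660.00 + $55,770.00 + $55,557.50 + $57,470.00 = $274,757.50

$274,757.50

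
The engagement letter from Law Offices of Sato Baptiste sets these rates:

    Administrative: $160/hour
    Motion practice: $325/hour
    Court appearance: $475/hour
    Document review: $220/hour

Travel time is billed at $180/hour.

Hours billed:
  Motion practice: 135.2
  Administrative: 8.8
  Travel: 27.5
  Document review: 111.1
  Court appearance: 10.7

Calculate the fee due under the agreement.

$79,822.50

Administrative: 8.8 × $160 = $1,408.00
Motion practice: 135.2 × $325 = $43,940.00
Court appearance: 10.7 × $475 = $5,082.50
Document review: 111.1 × $220 = $24,442.00
Subtotal: $1,408.00 + $43,940.00 + $5,082.50 + $24,442.00 = $74,872.50
Travel: 27.5 × $180 = $4,950.00
Total: $74,872.50 + $4,950.00 = $79,822.50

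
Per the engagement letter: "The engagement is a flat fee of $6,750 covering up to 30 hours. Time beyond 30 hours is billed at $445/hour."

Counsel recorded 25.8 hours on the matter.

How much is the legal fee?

25.8 hours is within the 30-hour scope; only the flat fee applies.

$6,750.00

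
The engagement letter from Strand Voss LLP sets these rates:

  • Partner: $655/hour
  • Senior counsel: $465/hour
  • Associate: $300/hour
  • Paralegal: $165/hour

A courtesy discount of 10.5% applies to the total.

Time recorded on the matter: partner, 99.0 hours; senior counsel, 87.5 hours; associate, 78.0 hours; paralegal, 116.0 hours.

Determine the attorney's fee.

Partner: 99.0 × $655 = $64,845.00
Senior counsel: 87.5 × $465 = $40,687.50
Associate: 78.0 × $300 = $23,400.00
Paralegal: 116.0 × $165 = $19,140.00
Subtotal: $148,072.50
Less 10.5% discount: −$15,547.61
Total: $148,072.50 − $15,547.61 = $132,524.89

$132,524.89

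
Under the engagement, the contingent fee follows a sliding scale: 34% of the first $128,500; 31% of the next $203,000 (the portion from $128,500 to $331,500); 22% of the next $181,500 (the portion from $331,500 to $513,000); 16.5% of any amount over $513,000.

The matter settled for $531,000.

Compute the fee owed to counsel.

$149,520.00

First $128,500 at 34% = $43,690.00
Next $203,000 at 31% = $62,930.00
Next $181,500 at 22% = $39,930.00
Remaining $18,000 at 16.5% = $2,970.00
Fee: $43,690.00 + $62,930.00 + $39,930.00 + $2,970.00 = $149,520.00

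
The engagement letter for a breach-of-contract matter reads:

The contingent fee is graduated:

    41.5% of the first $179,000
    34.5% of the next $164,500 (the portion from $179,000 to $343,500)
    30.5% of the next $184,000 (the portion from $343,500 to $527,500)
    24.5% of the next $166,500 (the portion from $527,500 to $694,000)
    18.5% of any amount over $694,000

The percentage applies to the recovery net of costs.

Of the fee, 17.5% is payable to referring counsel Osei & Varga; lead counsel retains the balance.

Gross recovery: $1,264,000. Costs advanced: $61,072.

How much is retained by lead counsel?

$265,733.89

Fee base (net of costs): $1,264,000 − $61,072 = $1,202,928
First $179,000 at 41.5% = $74,285.00
Next $164,500 at 34.5% = $56,752.50
Next $184,000 at 30.5% = $56,120.00
Next $166,500 at 24.5% = $40,792.50
Remaining $508,928 at 18.5% = $94,151.68
Fee: $74,285.00 + $56,752.50 + $56,120.00 + $40,792.50 + $94,151.68 = $322,101.68
Referral share: 17.5% of $322,101.68 = $56,367.79; lead counsel retains $322,101.68 − $56,367.79 = $265,733.89.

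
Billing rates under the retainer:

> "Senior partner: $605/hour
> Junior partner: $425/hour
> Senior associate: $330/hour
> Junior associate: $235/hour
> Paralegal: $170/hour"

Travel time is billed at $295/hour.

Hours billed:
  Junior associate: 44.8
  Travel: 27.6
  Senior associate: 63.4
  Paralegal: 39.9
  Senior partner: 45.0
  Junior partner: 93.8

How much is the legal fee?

Senior partner: 45.0 × $605 = $27,225.00
Junior partner: 93.8 × $425 = $39,865.00
Senior associate: 63.4 × $330 = $20,922.00
Junior associate: 44.8 × $235 = $10,528.00
Paralegal: 39.9 × $170 = $6,783.00
Subtotal: $27,225.00 + $39,865.00 + $20,922.00 + $10,528.00 + $6,783.00 = $105,323.00
Travel: 27.6 × $295 = $8,142.00
Total: $105,323.00 + $8,142.00 = $113,465.00

$113,465.00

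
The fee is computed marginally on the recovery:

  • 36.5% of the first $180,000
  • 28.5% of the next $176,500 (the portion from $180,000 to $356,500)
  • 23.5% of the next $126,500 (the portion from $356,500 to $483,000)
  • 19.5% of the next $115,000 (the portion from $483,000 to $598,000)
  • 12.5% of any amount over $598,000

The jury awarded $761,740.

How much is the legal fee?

First $180,000 at 36.5% = $65,700.00
Next $176,500 at 28.5% = $50,302.50
Next $126,500 at 23.5% = $29,727.50
Next $115,000 at 19.5% = $22,425.00
Remaining $163,740 at 12.5% = $20,467.50
Fee: $65,700.00 + $50,302.50 + $29,727.50 + $22,425.00 + $20,467.50 = $188,622.50

$188,622.50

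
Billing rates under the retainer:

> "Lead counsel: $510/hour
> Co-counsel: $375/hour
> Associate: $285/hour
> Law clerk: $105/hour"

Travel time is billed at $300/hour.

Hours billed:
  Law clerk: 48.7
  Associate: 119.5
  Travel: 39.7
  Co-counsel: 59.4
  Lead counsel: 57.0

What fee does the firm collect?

$102,426.00

Lead counsel: 57.0 × $510 = $29,070.00
Co-counsel: 59.4 × $375 = $22,275.00
Associate: 119.5 × $285 = $34,057.50
Law clerk: 48.7 × $105 = $5,113.50
Subtotal: $29,070.00 + $22,275.00 + $34,057.50 + $5,113.50 = $90,516.00
Travel: 39.7 × $300 = $11,910.00
Total: $90,516.00 + $11,910.00 = $102,426.00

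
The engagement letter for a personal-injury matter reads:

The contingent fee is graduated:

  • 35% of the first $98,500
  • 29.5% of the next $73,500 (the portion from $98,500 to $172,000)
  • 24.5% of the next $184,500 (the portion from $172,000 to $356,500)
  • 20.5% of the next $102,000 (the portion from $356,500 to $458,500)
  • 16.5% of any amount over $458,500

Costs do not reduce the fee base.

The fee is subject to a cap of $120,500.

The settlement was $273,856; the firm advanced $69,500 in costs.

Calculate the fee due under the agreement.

Fee base is the gross recovery, $273,856; costs are reimbursed separately.
First $98,500 at 35% = $34,475.00
Next $73,500 at 29.5% = $21,682.50
Remaining $101,856 at 24.5% = $24,954.72
Fee: $34,475.00 + $21,682.50 + $24,954.72 = $81,112.22
$81,112.22 is under the $120,500 cap.

$81,112.22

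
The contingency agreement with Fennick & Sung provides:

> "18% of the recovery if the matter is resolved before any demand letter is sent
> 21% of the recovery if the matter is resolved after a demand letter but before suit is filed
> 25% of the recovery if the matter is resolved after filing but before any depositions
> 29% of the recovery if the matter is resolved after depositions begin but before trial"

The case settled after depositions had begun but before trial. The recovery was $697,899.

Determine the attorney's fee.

The matter settled after depositions had begun but before trial, so the 29% rate applies.
$697,899 × 29% = $202,390.71

$202,390.71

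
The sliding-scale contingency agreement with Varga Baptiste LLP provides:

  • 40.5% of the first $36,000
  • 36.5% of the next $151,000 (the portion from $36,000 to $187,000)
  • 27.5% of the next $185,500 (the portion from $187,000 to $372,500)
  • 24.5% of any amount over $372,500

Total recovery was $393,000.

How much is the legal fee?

First $36,000 at 40.5% = $14,580.00
Next $151,000 at 36.5% = $55,115.00
Next $185,500 at 27.5% = $51,012.50
Remaining $20,500 at 24.5% = $5,022.50
Fee: $14,580.00 + $55,115.00 + $51,012.50 + $5,022.50 = $125,730.00

$125,730.00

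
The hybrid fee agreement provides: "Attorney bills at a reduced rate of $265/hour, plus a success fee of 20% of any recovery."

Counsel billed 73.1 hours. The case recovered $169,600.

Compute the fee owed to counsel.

Hourly: 73.1 × $265 = $19,371.50
Success fee: 20% of $169,600 = $33,920.00
Total: $19,371.50 + $33,920.00 = $53,291.50

$53,291.50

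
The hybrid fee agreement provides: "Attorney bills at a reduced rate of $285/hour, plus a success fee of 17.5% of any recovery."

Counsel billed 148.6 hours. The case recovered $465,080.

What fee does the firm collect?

$123,740.00

Hourly: 148.6 × $285 = $42,351.00
Success fee: 17.5% of $465,080 = $81,389.00
Total: $42,351.00 + $81,389.00 = $123,740.00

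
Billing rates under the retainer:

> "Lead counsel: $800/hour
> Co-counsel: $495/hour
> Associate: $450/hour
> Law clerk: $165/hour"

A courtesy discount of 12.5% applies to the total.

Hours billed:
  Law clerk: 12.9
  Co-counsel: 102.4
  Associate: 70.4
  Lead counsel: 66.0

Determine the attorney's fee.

$120,134.44

Lead counsel: 66.0 × $800 = $52,800.00
Co-counsel: 102.4 × $495 = $50,688.00
Associate: 70.4 × $450 = $31,680.00
Law clerk: 12.9 × $165 = $2,128.50
Subtotal: $137,296.50
Less 12.5% discount: −$17,162.06
Total: $137,296.50 − $17,162.06 = $120,134.44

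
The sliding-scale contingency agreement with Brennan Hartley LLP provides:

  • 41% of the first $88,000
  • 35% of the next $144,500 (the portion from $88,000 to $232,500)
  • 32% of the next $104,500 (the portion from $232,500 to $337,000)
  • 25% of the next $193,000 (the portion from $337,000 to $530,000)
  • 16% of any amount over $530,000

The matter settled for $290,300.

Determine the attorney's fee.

First $88,000 at 41% = $36,080.00
Next $144,500 at 35% = $50,575.00
Remaining $57,800 at 32% = $18,496.00
Fee: $36,080.00 + $50,575.00 + $18,496.00 = $105,151.00

$105,151.00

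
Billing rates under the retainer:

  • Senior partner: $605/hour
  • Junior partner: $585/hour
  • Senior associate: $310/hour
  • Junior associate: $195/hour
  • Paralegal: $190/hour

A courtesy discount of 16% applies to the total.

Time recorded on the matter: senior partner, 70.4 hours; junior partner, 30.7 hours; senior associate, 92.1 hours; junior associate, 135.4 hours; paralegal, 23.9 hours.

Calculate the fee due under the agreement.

$100,839.06

Senior partner: 70.4 × $605 = $42,592.00
Junior partner: 30.7 × $585 = $17,959.50
Senior associate: 92.1 × $310 = $28,551.00
Junior associate: 135.4 × $195 = $26,403.00
Paralegal: 23.9 × $190 = $4,541.00
Subtotal: $120,046.50
Less 16% discount: −$19,207.44
Total: $120,046.50 − $19,207.44 = $100,839.06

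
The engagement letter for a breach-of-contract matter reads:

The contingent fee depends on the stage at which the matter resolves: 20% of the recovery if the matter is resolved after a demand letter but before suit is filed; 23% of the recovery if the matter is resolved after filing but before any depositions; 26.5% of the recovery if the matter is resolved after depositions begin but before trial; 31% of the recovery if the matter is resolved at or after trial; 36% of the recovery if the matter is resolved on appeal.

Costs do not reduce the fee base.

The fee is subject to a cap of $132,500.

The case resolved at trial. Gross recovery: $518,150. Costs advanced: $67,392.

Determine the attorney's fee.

Fee base is the gross recovery, $518,150; costs are reimbursed separately.
The matter resolved at trial, so the 31% rate applies.
$518,150 × 31% = $160,626.50
$160,626.50 exceeds the $132,500 cap, so the fee is capped at $132,500.00.

$132,500.00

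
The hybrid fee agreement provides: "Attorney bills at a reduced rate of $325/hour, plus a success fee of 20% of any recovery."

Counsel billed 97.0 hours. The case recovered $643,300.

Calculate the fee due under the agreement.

$160,185.00

Hourly: 97.0 × $325 = $31,525.00
Success fee: 20% of $643,300 = $128,660.00
Total: $31,525.00 + $128,660.00 = $160,185.00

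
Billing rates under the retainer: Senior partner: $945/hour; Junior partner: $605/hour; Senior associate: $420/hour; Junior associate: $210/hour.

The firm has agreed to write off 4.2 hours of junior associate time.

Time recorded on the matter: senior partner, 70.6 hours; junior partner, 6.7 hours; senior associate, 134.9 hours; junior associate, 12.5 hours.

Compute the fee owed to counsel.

$129,171.50

Senior partner: 70.6 × $945 = $66,717.00
Junior partner: 6.7 × $605 = $4,053.50
Senior associate: 134.9 × $420 = $56,658.00
Junior associate: 12.5 × $210 = $2,625.00
Subtotal: $130,053.50
Write-off: 4.2 × $210 = $882.00
Total: $130,053.50 − $882.00 = $129,171.50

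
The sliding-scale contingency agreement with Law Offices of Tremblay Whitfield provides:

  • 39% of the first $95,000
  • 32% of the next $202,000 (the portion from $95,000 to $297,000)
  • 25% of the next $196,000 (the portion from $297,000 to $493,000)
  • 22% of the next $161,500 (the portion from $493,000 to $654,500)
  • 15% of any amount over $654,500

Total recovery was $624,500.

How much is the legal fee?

$179,620.00

First $95,000 at 39% = $37,050.00
Next $202,000 at 32% = $64,640.00
Next $196,000 at 25% = $49,000.00
Remaining $131,500 at 22% = $28,930.00
Fee: $37,050.00 + $64,640.00 + $49,000.00 + $28,930.00 = $179,620.00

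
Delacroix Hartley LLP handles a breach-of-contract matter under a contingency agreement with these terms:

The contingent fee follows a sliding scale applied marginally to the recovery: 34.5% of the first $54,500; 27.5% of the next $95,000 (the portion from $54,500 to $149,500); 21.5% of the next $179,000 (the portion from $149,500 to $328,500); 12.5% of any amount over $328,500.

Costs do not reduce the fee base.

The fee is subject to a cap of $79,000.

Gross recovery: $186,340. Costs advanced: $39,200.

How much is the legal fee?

$52,848.10

Fee base is the gross recovery, $186,340; costs are reimbursed separately.
First $54,500 at 34.5% = $18,802.50
Next $95,000 at 27.5% = $26,125.00
Remaining $36,840 at 21.5% = $7,920.60
Fee: $18,802.50 + $26,125.00 + $7,920.60 = $52,848.10
$52,848.10 is under the $79,000 cap.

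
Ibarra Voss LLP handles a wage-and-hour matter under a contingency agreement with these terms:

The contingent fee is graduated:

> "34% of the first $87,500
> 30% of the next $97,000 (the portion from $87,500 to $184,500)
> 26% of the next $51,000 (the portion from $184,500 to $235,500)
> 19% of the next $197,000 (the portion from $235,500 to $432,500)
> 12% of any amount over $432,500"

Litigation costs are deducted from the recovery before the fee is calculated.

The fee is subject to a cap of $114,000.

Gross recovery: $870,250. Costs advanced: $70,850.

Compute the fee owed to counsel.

$114,000.00

Fee base (net of costs): $870,250 − $70,850 = $799,400
First $87,500 at 34% = $29,750.00
Next $97,000 at 30% = $29,100.00
Next $51,000 at 26% = $13,260.00
Next $197,000 at 19% = $37,430.00
Remaining $366,900 at 12% = $44,028.00
Fee: $29,750.00 + $29,100.00 + $13,260.00 + $37,430.00 + $44,028.00 = $153,568.00
$153,568.00 exceeds the $114,000 cap, so the fee is capped at $114,000.00.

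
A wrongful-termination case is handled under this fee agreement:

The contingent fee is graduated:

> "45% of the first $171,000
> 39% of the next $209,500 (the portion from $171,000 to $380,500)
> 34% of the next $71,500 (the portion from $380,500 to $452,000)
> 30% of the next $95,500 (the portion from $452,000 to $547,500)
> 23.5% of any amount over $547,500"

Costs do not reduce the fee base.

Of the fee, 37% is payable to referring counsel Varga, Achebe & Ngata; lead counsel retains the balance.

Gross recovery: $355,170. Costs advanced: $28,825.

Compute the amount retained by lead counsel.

Fee base is the gross recovery, $355,170; costs are reimbursed separately.
First $171,000 at 45% = $76,950.00
Remaining $184,170 at 39% = $71,826.30
Fee: $76,950.00 + $71,826.30 = $148,776.30
Referral share: 37% of $148,776.30 = $55,047.23; lead counsel retains $148,776.30 − $55,047.23 = $93,729.07.

$93,729.07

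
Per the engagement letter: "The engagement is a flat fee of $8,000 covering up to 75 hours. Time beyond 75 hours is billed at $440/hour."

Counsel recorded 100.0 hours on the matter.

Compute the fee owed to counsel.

Flat fee: $8,000.00
Excess hours: 100.0 − 75 = 25.0
Overrun: 25.0 × $440 = $11,000.00
Total: $8,000.00 + $11,000.00 = $19,000.00

$19,000.00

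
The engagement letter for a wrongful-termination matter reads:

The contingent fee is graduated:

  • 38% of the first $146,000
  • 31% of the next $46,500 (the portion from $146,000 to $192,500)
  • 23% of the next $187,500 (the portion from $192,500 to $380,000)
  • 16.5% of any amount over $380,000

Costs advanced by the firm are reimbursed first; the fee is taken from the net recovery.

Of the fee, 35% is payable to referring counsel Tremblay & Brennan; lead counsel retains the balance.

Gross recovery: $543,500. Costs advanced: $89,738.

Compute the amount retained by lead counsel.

$81,373.97

Fee base (net of costs): $543,500 − $89,738 = $453,762
First $146,000 at 38% = $55,480.00
Next $46,500 at 31% = $14,415.00
Next $187,500 at 23% = $43,125.00
Remaining $73,762 at 16.5% = $12,170.73
Fee: $55,480.00 + $14,415.00 + $43,125.00 + $12,170.73 = $125,190.73
Referral share: 35% of $125,190.73 = $43,816.76; lead counsel retains $125,190.73 − $43,816.76 = $81,373.97.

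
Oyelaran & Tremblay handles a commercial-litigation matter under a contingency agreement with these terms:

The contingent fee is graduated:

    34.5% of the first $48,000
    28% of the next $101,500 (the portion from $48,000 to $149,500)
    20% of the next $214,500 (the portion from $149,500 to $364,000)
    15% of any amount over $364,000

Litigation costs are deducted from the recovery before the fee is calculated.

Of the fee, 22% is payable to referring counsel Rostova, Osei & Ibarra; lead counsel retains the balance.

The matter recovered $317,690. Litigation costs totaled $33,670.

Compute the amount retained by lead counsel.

Fee base (net of costs): $317,690 − $33,670 = $284,020
First $48,000 at 34.5% = $16,560.00
Next $101,500 at 28% = $28,420.00
Remaining $134,520 at 20% = $26,904.00
Fee: $16,560.00 + $28,420.00 + $26,904.00 = $71,884.00
Referral share: 22% of $71,884.00 = $15,814.48; lead counsel retains $71,884.00 − $15,814.48 = $56,069.52.

$56,069.52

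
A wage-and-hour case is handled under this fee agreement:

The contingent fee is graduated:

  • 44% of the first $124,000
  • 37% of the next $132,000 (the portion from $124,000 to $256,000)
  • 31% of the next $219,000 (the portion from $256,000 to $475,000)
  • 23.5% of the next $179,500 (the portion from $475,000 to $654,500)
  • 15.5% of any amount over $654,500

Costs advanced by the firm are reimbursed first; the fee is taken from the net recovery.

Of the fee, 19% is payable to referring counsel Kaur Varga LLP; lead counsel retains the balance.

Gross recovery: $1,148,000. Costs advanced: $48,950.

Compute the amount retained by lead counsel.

$228,725.98

Fee base (net of costs): $1,148,000 − $48,950 = $1,099,050
First $124,000 at 44% = $54,560.00
Next $132,000 at 37% = $48,840.00
Next $219,000 at 31% = $67,890.00
Next $179,500 at 23.5% = $42,182.50
Remaining $444,550 at 15.5% = $68,905.25
Fee: $54,560.00 + $48,840.00 + $67,890.00 + $42,182.50 + $68,905.25 = $282,377.75
Referral share: 19% of $282,377.75 = $53,651.77; lead counsel retains $282,377.75 − $53,651.77 = $228,725.98.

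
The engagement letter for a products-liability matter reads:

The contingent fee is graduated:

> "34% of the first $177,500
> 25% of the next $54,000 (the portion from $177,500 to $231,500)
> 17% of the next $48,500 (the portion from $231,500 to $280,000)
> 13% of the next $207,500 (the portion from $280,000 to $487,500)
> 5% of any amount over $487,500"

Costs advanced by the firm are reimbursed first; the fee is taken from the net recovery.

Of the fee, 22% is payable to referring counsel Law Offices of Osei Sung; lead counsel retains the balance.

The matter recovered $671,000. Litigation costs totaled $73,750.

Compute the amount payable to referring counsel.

Fee base (net of costs): $671,000 − $73,750 = $597,250
First $177,500 at 34% = $60,350.00
Next $54,000 at 25% = $13,500.00
Next $48,500 at 17% = $8,245.00
Next $207,500 at 13% = $26,975.00
Remaining $109,750 at 5% = $5,487.50
Fee: $60,350.00 + $13,500.00 + $8,245.00 + $26,975.00 + $5,487.50 = $114,557.50
Referral share: 22% of $114,557.50 = $25,202.65; lead counsel retains $114,557.50 − $25,202.65 = $89,354.85.

$25,202.65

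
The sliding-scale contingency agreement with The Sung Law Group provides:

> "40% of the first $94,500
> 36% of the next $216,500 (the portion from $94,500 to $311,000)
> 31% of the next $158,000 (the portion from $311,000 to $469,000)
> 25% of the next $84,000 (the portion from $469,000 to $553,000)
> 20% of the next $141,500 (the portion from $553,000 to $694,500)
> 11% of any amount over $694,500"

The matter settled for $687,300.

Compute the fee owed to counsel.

First $94,500 at 40% = $37,800.00
Next $216,500 at 36% = $77,940.00
Next $158,000 at 31% = $48,980.00
Next $84,000 at 25% = $21,000.00
Remaining $134,300 at 20% = $26,860.00
Fee: $37,800.00 + $77,940.00 + $48,980.00 + $21,000.00 + $26,860.00 = $212,580.00

$212,580.00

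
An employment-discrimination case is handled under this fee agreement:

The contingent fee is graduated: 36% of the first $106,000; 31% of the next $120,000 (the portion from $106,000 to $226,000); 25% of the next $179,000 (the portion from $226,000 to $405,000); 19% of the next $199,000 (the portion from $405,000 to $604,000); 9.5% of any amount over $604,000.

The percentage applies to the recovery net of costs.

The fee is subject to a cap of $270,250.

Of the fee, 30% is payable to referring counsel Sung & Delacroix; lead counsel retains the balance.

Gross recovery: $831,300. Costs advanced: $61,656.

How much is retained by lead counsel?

$121,559.33

Fee base (net of costs): $831,300 − $61,656 = $769,644
First $106,000 at 36% = $38,160.00
Next $120,000 at 31% = $37,200.00
Next $179,000 at 25% = $44,750.00
Next $199,000 at 19% = $37,810.00
Remaining $165,644 at 9.5% = $15,736.18
Fee: $38,160.00 + $37,200.00 + $44,750.00 + $37,810.00 + $15,736.18 = $173,656.18
$173,656.18 is under the $270,250 cap.
Referral share: 30% of $173,656.18 = $52,096.85; lead counsel retains $173,656.18 − $52,096.85 = $121,559.33.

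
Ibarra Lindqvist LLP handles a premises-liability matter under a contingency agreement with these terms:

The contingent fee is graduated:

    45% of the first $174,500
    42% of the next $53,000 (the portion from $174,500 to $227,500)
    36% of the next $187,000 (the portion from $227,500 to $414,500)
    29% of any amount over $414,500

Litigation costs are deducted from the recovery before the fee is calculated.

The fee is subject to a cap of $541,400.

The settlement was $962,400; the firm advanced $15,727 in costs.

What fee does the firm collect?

$322,435.17

Fee base (net of costs): $962,400 − $15,727 = $946,673
First $174,500 at 45% = $78,525.00
Next $53,000 at 42% = $22,260.00
Next $187,000 at 36% = $67,320.00
Remaining $532,173 at 29% = $154,330.17
Fee: $78,525.00 + $22,260.00 + $67,320.00 + $154,330.17 = $322,435.17
$322,435.17 is under the $541,400 cap.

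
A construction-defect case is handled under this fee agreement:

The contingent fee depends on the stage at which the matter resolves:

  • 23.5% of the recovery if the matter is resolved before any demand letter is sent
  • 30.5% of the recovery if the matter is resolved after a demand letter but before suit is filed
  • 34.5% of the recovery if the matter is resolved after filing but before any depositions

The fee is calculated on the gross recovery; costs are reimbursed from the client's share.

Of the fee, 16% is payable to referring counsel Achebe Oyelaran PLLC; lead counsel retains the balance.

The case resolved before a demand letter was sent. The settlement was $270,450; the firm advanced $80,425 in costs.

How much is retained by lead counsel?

$53,386.83

Fee base is the gross recovery, $270,450; costs are reimbursed separately.
The matter resolved before a demand letter was sent, so the 23.5% rate applies.
$270,450 × 23.5% = $63,555.75
Referral share: 16% of $63,555.75 = $10,168.92; lead counsel retains $63,555.75 − $10,168.92 = $53,386.83.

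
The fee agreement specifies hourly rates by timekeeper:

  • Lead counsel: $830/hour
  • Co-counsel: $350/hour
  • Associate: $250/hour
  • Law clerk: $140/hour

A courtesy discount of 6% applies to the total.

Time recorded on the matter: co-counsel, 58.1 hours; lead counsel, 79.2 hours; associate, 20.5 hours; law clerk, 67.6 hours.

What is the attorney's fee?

$94,620.40

Lead counsel: 79.2 × $830 = $65,736.00
Co-counsel: 58.1 × $350 = $20,335.00
Associate: 20.5 × $250 = $5,125.00
Law clerk: 67.6 × $140 = $9,464.00
Subtotal: $100,660.00
Less 6% discount: −$6,039.60
Total: $100,660.00 − $6,039.60 = $94,620.40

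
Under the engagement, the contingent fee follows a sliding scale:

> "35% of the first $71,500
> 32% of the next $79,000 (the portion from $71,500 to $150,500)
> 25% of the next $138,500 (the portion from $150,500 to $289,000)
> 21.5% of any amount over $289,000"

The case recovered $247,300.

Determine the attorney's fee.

$74,505.00

First $71,500 at 35% = $25,025.00
Next $79,000 at 32% = $25,280.00
Remaining $96,800 at 25% = $24,200.00
Fee: $25,025.00 + $25,280.00 + $24,200.00 = $74,505.00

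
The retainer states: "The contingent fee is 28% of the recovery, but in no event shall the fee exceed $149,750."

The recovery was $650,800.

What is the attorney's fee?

$149,750.00

28% of $650,800 = $182,224.00
That exceeds the $149,750 cap, so the fee is capped at $149,750.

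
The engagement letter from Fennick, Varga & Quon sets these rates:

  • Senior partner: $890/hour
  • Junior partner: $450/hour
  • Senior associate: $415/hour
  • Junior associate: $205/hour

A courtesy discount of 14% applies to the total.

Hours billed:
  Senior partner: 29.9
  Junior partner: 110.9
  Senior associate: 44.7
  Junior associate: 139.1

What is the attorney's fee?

Senior partner: 29.9 × $890 = $26,611.00
Junior partner: 110.9 × $450 = $49,905.00
Senior associate: 44.7 × $415 = $18,550.50
Junior associate: 139.1 × $205 = $28,515.50
Subtotal: $123,582.00
Less 14% discount: −$17,301.48
Total: $123,582.00 − $17,301.48 = $106,280.52

$106,280.52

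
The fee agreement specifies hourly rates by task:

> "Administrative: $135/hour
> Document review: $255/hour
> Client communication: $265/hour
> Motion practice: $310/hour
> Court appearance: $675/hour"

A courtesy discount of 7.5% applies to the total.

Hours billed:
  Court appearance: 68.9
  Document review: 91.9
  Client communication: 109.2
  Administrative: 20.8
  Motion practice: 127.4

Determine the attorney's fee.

$130,593.35

Administrative: 20.8 × $135 = $2,808.00
Document review: 91.9 × $255 = $23,434.50
Client communication: 109.2 × $265 = $28,938.00
Motion practice: 127.4 × $310 = $39,494.00
Court appearance: 68.9 × $675 = $46,507.50
Subtotal: $141,182.00
Less 7.5% discount: −$10,588.65
Total: $141,182.00 − $10,588.65 = $130,593.35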